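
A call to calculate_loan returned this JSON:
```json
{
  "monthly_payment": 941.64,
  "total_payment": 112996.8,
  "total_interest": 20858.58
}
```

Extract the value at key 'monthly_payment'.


941.64


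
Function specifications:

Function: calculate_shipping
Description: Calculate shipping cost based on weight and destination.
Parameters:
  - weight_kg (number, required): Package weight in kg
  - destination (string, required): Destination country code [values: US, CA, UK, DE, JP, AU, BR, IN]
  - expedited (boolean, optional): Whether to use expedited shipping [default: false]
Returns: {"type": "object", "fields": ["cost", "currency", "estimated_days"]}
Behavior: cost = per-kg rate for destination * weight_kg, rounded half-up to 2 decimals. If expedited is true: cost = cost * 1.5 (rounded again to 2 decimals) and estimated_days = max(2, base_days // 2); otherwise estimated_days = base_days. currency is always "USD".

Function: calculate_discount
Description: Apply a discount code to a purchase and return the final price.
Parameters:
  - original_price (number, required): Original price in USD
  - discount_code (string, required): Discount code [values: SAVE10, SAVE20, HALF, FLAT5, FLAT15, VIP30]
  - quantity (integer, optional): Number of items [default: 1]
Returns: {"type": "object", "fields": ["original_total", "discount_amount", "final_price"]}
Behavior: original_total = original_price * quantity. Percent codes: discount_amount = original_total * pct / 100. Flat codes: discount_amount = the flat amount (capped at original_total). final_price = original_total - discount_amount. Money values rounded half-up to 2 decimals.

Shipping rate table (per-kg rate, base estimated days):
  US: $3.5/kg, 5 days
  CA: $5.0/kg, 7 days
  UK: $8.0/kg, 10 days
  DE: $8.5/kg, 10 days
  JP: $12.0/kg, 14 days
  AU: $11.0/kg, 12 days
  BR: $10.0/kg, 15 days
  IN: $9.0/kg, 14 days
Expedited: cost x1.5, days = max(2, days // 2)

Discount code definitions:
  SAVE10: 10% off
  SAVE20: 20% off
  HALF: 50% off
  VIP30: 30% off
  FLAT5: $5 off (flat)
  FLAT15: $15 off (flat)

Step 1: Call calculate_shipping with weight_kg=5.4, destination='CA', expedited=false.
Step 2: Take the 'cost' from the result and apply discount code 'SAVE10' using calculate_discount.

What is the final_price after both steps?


Step 1: calculate_shipping(weight_kg=5.4, destination=CA, expedited=false)
  Rate for CA: $5.0/kg, base 7 days
  cost = 5.0 * 5.4 = 27 -> 27.00
  expedited not set/false: estimated_days = 7
  -> cost = 27.00 USD
Step 2: calculate_discount(original_price=27.0, discount_code=SAVE10, quantity=1)
  original_total = 27.0 * 1 = 27.00
  SAVE10 = 10% off: discount_amount = 27.00 * 10/100 = 2.7 -> 2.70
  final_price = 27.00 - 2.70 = 24.30
  -> final_price = 24.30
$24.30


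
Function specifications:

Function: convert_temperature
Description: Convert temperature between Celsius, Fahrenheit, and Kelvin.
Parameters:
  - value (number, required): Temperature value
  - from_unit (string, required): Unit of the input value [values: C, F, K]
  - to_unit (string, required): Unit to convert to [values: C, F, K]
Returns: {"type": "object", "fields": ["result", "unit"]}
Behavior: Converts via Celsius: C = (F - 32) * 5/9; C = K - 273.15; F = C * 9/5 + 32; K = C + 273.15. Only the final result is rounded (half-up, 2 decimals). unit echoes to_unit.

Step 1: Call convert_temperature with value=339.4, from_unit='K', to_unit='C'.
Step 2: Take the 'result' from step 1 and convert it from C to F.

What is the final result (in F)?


Step 1: convert_temperature(value=339.4, from_unit=K, to_unit=C)
  To C: 339.4 - 273.15 = 66.25
  Target is C: 66.25
  Round to 2 decimals: 66.25
  -> result = 66.25 C
Step 2: convert_temperature(value=66.25, from_unit=C, to_unit=F)
  Input already in C: 66.25
  To F: 66.25 * 9/5 + 32 = 151.25
  Round to 2 decimals: 151.25
  -> result = 151.25 F
151.25 F


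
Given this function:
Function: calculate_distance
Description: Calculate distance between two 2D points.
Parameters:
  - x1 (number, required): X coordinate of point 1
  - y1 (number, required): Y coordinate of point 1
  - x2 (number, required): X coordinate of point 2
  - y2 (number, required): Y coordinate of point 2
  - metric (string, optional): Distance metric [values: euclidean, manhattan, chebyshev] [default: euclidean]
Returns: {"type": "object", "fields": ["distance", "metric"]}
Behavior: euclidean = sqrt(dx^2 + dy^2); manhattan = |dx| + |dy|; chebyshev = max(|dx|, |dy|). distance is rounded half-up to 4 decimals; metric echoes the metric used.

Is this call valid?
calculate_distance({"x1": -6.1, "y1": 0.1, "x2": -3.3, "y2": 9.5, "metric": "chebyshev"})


Checking all required parameters present and types match... All valid.
Valid


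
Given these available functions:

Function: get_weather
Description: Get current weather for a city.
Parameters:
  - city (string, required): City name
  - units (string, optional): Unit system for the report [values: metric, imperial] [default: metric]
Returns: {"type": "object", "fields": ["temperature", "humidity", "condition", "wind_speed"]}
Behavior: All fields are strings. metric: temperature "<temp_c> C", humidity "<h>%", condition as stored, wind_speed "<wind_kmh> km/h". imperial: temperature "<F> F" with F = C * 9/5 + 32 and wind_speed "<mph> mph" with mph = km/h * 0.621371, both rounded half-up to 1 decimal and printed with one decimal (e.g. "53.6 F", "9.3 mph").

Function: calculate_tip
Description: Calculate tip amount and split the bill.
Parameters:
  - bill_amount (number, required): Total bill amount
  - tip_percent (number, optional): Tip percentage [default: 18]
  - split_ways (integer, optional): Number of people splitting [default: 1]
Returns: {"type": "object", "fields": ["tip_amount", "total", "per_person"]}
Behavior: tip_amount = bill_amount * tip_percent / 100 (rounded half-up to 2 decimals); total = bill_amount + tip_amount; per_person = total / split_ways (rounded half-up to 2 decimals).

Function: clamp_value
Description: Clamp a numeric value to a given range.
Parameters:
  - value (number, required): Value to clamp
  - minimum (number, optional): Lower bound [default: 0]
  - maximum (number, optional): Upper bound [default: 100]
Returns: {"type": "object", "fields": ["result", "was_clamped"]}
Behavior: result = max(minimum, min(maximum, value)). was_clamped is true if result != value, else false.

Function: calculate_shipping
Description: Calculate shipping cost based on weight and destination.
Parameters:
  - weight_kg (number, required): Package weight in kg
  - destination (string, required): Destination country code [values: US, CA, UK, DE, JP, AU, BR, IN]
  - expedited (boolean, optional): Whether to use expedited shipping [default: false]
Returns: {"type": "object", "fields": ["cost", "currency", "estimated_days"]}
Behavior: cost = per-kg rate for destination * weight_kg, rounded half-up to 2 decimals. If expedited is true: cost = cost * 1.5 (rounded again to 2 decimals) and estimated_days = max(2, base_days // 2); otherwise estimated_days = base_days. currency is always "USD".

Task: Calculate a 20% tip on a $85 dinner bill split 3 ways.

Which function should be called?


The task needs a function whose description is: Calculate tip amount and split the bill.
calculate_tip


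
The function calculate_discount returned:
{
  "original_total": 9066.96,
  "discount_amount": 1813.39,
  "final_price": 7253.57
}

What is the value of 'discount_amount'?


1813.39


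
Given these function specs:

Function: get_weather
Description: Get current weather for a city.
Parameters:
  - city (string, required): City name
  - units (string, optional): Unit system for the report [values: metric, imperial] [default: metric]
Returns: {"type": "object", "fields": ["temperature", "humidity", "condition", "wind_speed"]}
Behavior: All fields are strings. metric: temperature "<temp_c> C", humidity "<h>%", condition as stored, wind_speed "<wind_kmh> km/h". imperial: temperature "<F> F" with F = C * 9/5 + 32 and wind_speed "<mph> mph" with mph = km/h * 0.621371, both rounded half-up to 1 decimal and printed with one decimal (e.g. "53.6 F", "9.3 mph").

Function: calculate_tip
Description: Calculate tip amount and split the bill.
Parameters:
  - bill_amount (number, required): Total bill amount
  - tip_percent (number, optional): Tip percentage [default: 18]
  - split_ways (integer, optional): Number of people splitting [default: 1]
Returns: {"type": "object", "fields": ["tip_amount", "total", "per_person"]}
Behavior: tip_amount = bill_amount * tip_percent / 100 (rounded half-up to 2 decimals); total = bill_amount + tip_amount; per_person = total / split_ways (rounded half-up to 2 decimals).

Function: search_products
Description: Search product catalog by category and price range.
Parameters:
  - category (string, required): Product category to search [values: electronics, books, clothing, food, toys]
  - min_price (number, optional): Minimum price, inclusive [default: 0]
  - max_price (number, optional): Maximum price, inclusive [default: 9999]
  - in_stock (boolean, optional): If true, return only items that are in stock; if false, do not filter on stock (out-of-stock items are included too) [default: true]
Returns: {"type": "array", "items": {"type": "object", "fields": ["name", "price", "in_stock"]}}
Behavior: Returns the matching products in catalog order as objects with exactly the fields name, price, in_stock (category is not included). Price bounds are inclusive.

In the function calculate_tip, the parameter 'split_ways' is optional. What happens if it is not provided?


The calculate_tip spec declares:
  - split_ways (integer, optional): Number of people splitting [default: 1]
It defaults to 1


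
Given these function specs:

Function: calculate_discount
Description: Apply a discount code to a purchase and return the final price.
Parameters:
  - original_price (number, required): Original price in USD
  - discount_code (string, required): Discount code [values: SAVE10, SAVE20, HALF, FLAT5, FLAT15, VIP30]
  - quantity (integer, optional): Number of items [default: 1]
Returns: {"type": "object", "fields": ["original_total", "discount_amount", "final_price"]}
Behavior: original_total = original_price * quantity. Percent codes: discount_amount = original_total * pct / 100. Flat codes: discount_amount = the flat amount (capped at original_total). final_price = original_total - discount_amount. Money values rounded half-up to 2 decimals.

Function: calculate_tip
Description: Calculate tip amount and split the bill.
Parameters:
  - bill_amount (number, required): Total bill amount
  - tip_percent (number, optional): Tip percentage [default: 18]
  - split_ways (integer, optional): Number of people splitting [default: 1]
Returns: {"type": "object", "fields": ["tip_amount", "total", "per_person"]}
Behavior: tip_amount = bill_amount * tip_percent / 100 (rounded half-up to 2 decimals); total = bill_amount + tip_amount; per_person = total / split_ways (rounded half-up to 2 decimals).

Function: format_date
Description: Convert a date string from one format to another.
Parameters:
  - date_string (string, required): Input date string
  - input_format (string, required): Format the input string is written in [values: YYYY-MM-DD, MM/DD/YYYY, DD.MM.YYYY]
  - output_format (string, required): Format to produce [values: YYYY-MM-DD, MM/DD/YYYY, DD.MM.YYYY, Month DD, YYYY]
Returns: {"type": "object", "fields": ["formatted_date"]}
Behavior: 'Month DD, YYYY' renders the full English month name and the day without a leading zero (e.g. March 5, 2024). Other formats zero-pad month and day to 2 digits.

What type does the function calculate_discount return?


The calculate_discount spec declares Returns: {"type": "object", "fields": ["original_total", "discount_amount", "final_price"]}
Type:
object


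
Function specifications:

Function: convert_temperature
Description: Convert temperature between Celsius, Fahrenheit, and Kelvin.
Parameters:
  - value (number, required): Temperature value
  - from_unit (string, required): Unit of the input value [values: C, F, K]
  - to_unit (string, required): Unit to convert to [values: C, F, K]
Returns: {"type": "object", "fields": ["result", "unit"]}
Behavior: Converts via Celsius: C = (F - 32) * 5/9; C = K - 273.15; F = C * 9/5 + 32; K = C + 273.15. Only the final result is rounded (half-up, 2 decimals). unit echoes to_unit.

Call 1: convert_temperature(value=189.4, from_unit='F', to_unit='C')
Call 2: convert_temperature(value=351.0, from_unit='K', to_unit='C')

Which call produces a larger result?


Call 1:
  To C: (189.4 - 32) * 5/9 = 87.444444
  Target is C: 87.444444
  Round to 2 decimals: 87.44
  -> 87.44 C
Call 2:
  To C: 351 - 273.15 = 77.85
  Target is C: 77.85
  Round to 2 decimals: 77.85
  -> 77.85 C
Call 1 (87.44 C)


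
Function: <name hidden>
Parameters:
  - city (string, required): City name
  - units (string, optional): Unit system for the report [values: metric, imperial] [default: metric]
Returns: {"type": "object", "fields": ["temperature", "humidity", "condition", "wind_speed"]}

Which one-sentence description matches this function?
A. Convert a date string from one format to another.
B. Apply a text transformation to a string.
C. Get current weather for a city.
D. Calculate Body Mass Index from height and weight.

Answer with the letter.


Parameters city, units and return ["temperature", "humidity", "condition", "wind_speed"] fit: Get current weather for a city.
C


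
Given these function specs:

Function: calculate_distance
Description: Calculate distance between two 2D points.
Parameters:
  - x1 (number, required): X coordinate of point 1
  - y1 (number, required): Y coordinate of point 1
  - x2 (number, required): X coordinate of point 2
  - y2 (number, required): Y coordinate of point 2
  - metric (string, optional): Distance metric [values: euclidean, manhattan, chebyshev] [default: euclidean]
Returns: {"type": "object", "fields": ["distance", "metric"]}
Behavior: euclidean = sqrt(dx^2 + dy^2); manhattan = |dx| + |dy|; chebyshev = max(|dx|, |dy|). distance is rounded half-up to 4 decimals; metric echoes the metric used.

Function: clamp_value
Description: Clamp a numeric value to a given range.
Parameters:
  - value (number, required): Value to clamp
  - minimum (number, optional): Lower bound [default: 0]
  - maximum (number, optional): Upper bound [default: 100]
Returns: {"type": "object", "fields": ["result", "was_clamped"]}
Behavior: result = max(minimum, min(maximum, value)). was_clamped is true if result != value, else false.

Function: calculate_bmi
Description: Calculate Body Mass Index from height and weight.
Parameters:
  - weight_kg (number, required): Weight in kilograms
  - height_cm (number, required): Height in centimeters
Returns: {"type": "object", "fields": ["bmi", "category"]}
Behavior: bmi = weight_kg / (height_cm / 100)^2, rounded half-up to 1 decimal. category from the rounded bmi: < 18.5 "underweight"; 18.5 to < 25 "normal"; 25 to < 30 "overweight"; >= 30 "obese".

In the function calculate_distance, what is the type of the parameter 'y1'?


The calculate_distance spec declares:
  - y1 (number, required): Y coordinate of point 1
Type:
number


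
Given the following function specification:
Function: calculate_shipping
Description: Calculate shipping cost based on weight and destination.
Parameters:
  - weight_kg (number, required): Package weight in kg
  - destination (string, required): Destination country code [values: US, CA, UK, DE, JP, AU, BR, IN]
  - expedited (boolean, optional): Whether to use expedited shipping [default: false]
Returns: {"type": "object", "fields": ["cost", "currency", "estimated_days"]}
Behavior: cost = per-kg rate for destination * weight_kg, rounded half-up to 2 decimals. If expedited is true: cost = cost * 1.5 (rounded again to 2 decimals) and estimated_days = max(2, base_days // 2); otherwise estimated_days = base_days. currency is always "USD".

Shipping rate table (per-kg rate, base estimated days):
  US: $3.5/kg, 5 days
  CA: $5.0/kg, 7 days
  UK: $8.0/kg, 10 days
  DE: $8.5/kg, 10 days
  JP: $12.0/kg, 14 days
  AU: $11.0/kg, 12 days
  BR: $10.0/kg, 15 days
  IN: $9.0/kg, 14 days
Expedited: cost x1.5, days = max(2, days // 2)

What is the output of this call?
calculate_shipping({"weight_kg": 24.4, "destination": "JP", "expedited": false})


Rate for JP: $12.0/kg, base 14 days
cost = 12.0 * 24.4 = 292.8 -> 292.80
expedited not set/false: estimated_days = 14
Output:
{"cost": 292.8, "currency": "USD", "estimated_days": 14}


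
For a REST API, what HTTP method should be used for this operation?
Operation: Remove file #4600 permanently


GET = read, POST = create, PUT = update/replace, DELETE = remove
This operation is a removal.
DELETE


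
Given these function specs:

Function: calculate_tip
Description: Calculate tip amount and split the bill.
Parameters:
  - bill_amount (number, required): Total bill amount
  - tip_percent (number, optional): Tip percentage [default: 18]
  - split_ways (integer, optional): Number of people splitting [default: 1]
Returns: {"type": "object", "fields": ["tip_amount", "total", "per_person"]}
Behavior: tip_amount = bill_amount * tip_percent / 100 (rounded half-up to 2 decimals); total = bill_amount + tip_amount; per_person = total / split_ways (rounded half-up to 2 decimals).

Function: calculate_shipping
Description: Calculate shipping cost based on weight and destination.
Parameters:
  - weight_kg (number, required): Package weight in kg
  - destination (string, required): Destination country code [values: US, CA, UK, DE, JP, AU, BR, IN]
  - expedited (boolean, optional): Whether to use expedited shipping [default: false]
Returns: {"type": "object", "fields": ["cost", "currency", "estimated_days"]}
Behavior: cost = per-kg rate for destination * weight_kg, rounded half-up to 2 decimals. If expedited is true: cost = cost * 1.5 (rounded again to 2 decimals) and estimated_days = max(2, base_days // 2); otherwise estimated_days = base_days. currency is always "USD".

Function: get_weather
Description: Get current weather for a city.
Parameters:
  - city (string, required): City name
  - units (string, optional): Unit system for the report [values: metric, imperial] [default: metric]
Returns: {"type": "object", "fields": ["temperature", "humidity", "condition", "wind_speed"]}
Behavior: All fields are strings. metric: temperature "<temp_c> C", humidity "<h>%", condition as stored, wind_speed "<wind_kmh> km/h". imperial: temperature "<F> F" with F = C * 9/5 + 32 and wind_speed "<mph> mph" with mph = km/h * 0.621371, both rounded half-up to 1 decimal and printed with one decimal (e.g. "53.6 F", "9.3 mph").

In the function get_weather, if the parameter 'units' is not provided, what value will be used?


The get_weather spec declares:
  - units (string, optional): Unit system for the report [values: metric, imperial] [default: metric]
Default:
metric


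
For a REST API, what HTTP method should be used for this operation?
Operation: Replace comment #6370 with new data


GET = read, POST = create, PUT = update/replace, DELETE = remove
This operation is an update/replace.
PUT


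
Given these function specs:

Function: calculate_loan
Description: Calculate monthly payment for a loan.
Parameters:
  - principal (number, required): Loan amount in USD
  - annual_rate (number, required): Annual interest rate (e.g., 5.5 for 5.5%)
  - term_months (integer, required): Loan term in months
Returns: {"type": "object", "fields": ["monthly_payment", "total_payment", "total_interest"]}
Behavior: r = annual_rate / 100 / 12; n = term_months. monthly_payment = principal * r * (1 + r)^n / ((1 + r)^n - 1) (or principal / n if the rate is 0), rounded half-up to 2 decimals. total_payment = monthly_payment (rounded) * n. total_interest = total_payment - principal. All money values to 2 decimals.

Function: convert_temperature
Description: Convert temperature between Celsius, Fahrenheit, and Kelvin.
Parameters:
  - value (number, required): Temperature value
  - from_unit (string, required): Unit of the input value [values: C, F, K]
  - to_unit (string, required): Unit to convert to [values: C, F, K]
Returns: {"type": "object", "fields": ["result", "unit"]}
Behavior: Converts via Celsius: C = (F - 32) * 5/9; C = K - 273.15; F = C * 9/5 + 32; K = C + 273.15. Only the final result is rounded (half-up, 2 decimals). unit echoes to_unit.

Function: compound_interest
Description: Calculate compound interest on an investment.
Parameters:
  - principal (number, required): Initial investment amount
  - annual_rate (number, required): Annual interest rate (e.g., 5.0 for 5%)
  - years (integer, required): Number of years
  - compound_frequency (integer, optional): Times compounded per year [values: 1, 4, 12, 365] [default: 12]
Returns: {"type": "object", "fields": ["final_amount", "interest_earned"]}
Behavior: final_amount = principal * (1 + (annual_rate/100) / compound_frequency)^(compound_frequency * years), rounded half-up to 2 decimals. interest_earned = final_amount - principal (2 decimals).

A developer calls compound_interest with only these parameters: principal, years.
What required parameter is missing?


Required parameters: principal, annual_rate, years
Provided: principal, years
Missing: annual_rate
annual_rate


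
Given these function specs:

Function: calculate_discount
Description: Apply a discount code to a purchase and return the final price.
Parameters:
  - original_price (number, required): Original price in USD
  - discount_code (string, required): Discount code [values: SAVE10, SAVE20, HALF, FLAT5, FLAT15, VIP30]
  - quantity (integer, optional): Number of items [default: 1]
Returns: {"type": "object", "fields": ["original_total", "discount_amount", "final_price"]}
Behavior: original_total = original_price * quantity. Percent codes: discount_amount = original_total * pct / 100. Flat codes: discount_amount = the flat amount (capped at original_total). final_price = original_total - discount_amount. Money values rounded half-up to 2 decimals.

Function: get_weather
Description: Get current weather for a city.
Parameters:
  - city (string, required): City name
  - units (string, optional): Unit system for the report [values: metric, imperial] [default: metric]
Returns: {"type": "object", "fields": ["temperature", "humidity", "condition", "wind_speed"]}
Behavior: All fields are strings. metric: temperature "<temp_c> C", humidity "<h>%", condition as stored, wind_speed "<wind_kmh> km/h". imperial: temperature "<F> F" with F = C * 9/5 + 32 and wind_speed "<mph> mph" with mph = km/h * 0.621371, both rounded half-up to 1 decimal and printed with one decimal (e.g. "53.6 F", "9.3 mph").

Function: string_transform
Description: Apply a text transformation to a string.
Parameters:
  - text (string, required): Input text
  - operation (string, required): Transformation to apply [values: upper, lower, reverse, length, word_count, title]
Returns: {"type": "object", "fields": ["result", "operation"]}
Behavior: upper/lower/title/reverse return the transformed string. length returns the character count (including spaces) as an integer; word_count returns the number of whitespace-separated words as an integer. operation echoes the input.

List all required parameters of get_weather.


Parameters of get_weather and their required/optional flag:
  city: required
  units: optional
city


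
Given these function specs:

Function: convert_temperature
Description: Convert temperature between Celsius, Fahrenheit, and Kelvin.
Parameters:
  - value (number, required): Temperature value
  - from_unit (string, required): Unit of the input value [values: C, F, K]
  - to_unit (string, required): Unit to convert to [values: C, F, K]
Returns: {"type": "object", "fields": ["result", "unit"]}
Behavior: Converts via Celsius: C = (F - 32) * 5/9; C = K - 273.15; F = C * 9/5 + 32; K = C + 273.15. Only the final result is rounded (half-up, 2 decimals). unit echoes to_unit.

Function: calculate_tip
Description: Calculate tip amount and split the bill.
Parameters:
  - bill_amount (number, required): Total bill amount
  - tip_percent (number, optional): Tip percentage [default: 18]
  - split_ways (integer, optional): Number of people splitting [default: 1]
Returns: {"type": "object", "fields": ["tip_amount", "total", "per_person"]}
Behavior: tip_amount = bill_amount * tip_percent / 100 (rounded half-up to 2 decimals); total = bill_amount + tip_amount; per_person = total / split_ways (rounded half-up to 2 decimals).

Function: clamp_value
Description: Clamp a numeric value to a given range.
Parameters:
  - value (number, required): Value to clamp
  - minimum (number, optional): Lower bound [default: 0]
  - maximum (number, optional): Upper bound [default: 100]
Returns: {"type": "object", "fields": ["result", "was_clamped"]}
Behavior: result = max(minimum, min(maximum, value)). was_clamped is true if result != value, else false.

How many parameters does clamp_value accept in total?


Parameters of clamp_value: value (required), minimum (optional), maximum (optional)
Total:
3


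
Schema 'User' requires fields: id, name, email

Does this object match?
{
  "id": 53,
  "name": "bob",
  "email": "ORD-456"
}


Checking required fields... All present.
Valid - all required fields present


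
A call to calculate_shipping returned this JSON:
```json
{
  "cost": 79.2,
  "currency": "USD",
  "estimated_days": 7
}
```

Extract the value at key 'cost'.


79.2


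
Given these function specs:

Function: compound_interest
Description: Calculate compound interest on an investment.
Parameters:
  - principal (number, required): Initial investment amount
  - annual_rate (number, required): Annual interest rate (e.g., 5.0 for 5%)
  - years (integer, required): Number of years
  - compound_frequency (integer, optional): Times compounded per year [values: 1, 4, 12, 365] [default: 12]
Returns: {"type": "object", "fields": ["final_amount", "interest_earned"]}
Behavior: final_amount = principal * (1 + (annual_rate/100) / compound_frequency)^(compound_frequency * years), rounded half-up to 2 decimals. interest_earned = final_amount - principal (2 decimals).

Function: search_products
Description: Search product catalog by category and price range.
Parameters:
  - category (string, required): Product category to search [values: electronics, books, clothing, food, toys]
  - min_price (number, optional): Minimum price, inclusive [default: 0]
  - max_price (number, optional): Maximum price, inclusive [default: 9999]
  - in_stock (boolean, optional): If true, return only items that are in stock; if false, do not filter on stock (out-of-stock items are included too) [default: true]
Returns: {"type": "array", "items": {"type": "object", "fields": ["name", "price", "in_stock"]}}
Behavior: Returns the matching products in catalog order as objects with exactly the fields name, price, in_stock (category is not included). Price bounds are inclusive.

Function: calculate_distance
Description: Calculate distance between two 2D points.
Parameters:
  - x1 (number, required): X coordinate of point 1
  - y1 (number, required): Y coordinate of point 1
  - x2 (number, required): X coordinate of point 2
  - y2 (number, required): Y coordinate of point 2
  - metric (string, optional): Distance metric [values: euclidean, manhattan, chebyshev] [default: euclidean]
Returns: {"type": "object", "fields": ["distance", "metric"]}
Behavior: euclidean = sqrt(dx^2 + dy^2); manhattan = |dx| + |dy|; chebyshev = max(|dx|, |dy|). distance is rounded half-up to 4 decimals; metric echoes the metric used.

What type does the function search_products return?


The search_products spec declares Returns: {"type": "array", "items": {"type": "object", "fields": ["name", "price", "in_stock"]}}
Type:
array


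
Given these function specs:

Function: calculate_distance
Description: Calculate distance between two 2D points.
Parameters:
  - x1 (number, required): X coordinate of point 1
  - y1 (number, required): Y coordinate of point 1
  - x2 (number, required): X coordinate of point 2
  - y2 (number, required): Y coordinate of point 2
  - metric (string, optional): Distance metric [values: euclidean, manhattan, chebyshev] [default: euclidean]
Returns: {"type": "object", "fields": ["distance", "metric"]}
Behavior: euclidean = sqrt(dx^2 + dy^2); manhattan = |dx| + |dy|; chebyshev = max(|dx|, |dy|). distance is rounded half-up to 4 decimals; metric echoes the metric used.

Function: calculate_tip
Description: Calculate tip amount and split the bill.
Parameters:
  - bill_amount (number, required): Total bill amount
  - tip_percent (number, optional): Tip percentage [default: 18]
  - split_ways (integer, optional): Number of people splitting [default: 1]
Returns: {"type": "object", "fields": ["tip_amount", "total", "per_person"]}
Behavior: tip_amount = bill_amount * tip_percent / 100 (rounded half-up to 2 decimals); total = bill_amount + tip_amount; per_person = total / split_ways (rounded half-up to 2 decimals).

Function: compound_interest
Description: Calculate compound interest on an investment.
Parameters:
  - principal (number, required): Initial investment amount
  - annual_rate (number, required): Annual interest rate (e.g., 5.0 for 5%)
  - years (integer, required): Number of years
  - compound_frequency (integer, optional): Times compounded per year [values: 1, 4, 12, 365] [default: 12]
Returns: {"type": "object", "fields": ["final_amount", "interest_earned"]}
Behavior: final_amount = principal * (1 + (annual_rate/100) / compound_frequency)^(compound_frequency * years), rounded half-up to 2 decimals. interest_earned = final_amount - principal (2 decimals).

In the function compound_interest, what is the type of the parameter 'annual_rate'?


The compound_interest spec declares:
  - annual_rate (number, required): Annual interest rate (e.g., 5.0 for 5%)
Type:
number


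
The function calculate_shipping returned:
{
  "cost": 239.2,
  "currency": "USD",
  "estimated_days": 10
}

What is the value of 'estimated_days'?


10


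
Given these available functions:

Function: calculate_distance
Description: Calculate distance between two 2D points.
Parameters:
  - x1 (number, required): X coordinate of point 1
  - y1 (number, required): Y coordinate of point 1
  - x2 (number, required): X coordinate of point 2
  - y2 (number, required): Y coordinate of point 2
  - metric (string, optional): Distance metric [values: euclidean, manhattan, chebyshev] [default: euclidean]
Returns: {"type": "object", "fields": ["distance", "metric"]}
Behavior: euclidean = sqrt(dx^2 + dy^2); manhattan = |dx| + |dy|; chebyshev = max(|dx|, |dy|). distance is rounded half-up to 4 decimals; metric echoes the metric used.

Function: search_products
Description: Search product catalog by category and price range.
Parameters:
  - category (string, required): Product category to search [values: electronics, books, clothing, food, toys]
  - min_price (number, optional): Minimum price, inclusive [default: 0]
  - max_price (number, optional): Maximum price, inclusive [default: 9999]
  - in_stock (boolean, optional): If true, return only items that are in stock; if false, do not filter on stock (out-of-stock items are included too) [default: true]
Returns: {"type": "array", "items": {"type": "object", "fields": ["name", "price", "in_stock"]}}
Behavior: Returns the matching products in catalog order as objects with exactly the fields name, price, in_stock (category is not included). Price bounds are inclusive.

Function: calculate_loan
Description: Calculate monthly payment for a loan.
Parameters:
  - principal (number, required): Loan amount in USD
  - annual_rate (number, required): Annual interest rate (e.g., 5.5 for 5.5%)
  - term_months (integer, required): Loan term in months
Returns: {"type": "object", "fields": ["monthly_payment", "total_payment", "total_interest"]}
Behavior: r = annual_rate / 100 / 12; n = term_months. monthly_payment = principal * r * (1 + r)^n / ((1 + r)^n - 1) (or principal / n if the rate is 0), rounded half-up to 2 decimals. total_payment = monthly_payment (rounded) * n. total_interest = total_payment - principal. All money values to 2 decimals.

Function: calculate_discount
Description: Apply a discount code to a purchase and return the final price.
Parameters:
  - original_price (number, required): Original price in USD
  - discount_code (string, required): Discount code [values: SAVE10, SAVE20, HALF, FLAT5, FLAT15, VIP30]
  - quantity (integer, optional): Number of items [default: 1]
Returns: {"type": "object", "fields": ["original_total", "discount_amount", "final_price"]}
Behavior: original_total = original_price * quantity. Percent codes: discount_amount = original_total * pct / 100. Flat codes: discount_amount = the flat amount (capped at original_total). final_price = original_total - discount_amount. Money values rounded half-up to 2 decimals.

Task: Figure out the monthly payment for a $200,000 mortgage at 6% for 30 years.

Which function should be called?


The task needs a function whose description is: Calculate monthly payment for a loan.
calculate_loan


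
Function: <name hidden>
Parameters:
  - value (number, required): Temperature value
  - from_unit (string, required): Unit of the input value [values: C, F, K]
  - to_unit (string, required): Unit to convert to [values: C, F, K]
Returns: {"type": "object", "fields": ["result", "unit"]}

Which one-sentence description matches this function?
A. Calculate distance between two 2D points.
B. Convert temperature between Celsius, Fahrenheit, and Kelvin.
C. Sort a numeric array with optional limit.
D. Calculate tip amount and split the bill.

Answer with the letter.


Parameters value, from_unit, to_unit and return ["result", "unit"] fit: Convert temperature between Celsius, Fahrenheit, and Kelvin.
B


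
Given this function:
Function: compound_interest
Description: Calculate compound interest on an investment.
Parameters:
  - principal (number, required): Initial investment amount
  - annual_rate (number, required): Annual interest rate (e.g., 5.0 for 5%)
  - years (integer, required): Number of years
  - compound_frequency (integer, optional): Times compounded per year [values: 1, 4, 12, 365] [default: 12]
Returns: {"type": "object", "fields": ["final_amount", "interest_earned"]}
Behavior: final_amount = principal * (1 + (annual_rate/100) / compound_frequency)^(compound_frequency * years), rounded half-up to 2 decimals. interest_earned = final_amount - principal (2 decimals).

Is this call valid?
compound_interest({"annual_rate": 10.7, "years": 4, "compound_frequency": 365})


Checking required parameters...
Missing required parameter: principal
Invalid - missing required parameter 'principal'


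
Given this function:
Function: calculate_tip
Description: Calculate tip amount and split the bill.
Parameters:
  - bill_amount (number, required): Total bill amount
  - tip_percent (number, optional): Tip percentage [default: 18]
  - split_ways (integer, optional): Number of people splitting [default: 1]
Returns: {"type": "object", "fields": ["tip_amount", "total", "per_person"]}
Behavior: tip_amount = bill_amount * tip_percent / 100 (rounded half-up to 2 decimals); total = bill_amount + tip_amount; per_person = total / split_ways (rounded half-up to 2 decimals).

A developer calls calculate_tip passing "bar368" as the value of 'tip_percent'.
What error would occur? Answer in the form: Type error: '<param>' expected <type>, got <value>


Spec: 'tip_percent' is declared as number; "bar368" is a string.
Type error: 'tip_percent' expected number, got "bar368"


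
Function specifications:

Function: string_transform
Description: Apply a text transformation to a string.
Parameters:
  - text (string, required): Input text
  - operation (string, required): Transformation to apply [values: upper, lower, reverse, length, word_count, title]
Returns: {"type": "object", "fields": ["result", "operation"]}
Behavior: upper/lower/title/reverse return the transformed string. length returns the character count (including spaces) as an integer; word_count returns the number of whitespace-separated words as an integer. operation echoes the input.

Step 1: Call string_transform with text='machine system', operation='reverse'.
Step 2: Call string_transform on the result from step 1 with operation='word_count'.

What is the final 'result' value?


Step 1: string_transform(text='machine system', operation='reverse')
  -> result = 'metsys enihcam'
Step 2: string_transform(text='metsys enihcam', operation='word_count')
  words: metsys, enihcam -> 2
  -> result = 2
2


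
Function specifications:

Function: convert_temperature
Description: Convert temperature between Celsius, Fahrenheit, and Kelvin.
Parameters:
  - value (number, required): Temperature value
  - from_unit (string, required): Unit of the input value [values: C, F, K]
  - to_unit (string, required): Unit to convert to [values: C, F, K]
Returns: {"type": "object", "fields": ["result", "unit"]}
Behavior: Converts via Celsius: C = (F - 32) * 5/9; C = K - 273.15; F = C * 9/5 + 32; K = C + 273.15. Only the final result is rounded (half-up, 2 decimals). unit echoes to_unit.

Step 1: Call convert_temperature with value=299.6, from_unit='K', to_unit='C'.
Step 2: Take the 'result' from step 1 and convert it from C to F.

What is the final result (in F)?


Step 1: convert_temperature(value=299.6, from_unit=K, to_unit=C)
  To C: 299.6 - 273.15 = 26.45
  Target is C: 26.45
  Round to 2 decimals: 26.45
  -> result = 26.45 C
Step 2: convert_temperature(value=26.45, from_unit=C, to_unit=F)
  Input already in C: 26.45
  To F: 26.45 * 9/5 + 32 = 79.61
  Round to 2 decimals: 79.61
  -> result = 79.61 F
79.61 F


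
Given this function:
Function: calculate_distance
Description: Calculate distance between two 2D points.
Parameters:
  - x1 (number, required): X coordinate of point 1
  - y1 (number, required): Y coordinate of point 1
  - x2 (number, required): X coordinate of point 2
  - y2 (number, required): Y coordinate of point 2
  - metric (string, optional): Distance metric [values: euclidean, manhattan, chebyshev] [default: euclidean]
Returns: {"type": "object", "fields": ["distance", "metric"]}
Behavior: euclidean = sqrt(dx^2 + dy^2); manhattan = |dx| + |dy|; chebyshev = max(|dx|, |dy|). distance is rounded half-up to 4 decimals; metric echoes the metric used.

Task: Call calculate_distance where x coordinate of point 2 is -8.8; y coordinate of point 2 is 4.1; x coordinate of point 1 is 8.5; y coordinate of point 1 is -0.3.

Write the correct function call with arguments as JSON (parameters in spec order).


Mapping each described value to its parameter name:
  'X coordinate of point 2' -> x2 = -8.8
  'Y coordinate of point 2' -> y2 = 4.1
  'X coordinate of point 1' -> x1 = 8.5
  'Y coordinate of point 1' -> y1 = -0.3
calculate_distance({"x1": 8.5, "y1": -0.3, "x2": -8.8, "y2": 4.1})


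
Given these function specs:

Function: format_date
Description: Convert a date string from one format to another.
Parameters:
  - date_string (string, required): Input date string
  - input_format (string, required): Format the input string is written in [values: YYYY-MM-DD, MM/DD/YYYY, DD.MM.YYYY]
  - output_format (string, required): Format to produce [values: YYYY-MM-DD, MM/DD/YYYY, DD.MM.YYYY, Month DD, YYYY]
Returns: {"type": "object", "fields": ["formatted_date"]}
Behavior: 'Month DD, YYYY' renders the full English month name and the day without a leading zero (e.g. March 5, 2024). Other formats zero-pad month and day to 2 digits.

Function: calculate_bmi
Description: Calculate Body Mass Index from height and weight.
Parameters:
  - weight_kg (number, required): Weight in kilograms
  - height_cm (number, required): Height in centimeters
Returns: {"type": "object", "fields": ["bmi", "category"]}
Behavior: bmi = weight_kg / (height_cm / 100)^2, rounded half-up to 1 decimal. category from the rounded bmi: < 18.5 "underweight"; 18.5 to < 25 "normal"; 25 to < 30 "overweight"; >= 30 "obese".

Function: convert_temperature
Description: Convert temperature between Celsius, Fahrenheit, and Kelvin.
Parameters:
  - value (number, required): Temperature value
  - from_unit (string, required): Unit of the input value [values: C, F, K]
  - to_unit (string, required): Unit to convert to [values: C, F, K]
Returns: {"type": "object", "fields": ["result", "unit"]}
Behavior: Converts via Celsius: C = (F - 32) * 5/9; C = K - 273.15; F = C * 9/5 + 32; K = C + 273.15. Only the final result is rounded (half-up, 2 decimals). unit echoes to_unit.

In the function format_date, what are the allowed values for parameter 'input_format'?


The format_date spec declares:
  - input_format (string, required): Format the input string is written in [values: YYYY-MM-DD, MM/DD/YYYY, DD.MM.YYYY]
Allowed values:
YYYY-MM-DD, MM/DD/YYYY, DD.MM.YYYY
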